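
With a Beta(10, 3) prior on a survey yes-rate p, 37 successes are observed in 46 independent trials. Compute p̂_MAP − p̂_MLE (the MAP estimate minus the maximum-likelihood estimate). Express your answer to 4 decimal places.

MAP − MLE = 0.0027

Posterior is Beta(47, 12); MAP = (47−1)/(59−2) = 46/57 ≈ 0.80702.
MLE ignores the prior: p̂_MLE = k/n = 37/46 ≈ 0.80435.
Difference = 46/57 − 37/46 = 7/2622 ≈ 0.0027.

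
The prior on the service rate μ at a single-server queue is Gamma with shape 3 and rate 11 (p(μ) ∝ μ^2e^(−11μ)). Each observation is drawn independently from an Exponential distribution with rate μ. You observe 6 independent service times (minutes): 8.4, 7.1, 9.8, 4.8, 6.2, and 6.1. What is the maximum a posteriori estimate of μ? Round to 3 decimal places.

The Exponential(rate=μ) likelihood is ∝ μ^n e^(−μΣtᵢ). Here n = 6 and Σtᵢ = 8.4 + 7.1 + 9.8 + 4.8 + 6.2 + 6.1 = 42.4.
Posterior ∝ μ^2e^(−11μ) · μ^6e^(−42.4μ) = μ^8e^(−53.4μ), i.e. Gamma(9, 53.4).
Mode = (a−1)/b = 8/53.4 ≈ 0.150.

μ̂_MAP = 0.150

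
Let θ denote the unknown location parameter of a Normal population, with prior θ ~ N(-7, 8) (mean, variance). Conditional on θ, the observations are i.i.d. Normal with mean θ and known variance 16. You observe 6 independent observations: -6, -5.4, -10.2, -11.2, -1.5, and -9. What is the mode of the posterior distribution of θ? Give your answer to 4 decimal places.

n = 6; x̄ = ((-6) + (-5.4) + (-10.2) + (-11.2) + (-1.5) + (-9))/6 = -43.3/6 = -433/60 ≈ -7.2167.
For a Normal prior and Normal likelihood with known variance, the posterior is Normal; its mode equals its mean, the precision-weighted average.
Prior precision 1/σ₀² = 1/8 = 0.125; data precision n/σ² = 6/16 = 0.375.
θ̂ = (0.125·(-7) + 0.375·(-433/60)) / (0.125 + 0.375) = (-3.58125)/0.5 = -7.1625.

θ̂_MAP = -7.1625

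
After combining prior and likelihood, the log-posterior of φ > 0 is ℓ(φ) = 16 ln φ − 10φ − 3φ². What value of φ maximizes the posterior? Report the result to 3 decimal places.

ℓ'(φ) = 16/φ − 10 − 6φ. Setting this to zero and multiplying by φ: 6φ² + 10φ − 16 = 0.
φ = (−10 + √(10² + 4·6·16)) / (2·6) = (−10 + √484) / 12 = (−10 + 22)/12 = 1.
ℓ''(φ) = −16/φ² − 6 < 0, confirming a maximum.

φ̂_MAP = 1.000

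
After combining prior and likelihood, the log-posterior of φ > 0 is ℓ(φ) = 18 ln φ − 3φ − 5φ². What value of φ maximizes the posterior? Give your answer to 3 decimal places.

ℓ'(φ) = 18/φ − 3 − 10φ. Setting this to zero and multiplying by φ: 10φ² + 3φ − 18 = 0.
φ = (−3 + √(3² + 4·10·18)) / (2·10) = (−3 + √729) / 20 = (−3 + 27)/20 = 6/5.
ℓ''(φ) = −18/φ² − 10 < 0, confirming a maximum.

φ̂_MAP = 1.200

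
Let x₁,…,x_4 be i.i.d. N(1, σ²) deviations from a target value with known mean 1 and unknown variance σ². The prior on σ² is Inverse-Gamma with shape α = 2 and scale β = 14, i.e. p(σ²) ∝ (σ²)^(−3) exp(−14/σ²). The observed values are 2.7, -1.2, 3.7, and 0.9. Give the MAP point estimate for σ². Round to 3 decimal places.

Sum of squared deviations about the known mean: SS = (2.7−1)² + (-1.2−1)² + (3.7−1)² + (0.9−1)² = 15.03.
The Normal likelihood contributes (σ²)^(−n/2) exp(−SS/(2σ²)), so the posterior is Inverse-Gamma(α + n/2, β + SS/2) = Inverse-Gamma(4, 21.515).
The mode of Inverse-Gamma(a, b) is b/(a+1) = 21.515/5 ≈ 4.303.

σ̂²_MAP = 4.303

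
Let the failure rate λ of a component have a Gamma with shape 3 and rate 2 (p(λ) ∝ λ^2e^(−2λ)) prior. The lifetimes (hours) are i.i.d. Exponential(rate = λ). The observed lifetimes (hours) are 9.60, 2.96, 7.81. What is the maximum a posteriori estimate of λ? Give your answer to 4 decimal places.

λ̂_MAP = 0.2235

The Exponential(rate=λ) likelihood is ∝ λ^n e^(−λΣtᵢ). Here n = 3 and Σtᵢ = 9.60 + 2.96 + 7.81 = 20.37.
Posterior ∝ λ^2e^(−2λ) · λ^3e^(−20.37λ) = λ^5e^(−22.37λ), i.e. Gamma(6, 22.37).
Mode = (a−1)/b = 5/22.37 ≈ 0.2235.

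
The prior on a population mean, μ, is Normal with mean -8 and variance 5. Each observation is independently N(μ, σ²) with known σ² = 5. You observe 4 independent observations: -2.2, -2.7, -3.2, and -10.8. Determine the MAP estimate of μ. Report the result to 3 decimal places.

μ̂_MAP = -5.380

n = 4; x̄ = ((-2.2) + (-2.7) + (-3.2) + (-10.8))/4 = -18.9/4 = -4.725.
For a Normal prior and Normal likelihood with known variance, the posterior is Normal; its mode equals its mean, the precision-weighted average.
Prior precision 1/σ₀² = 1/5 = 0.2; data precision n/σ² = 4/5 = 0.8.
μ̂ = (0.2·(-8) + 0.8·(-4.725)) / (0.2 + 0.8) = (-5.38)/1 = -5.380.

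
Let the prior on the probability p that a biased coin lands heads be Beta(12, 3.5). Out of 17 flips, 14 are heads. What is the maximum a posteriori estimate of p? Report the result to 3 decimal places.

Prior: Beta(12, 3.5).
Data: 14 successes in 17 trials. The binomial likelihood contributes p^14(1−p)^3, so the posterior is Beta(12+14, 3.5+3) = Beta(26, 6.5).
For Beta(a, b) with a, b > 1 the mode is (a−1)/(a+b−2) = 25/30.5 ≈ 0.820.

p̂_MAP = 0.820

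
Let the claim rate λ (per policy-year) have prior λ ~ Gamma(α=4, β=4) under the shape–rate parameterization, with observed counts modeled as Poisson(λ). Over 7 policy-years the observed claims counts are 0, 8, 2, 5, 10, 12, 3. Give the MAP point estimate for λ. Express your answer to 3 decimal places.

Σxᵢ = 0+8+2+5+10+12+3 = 40, with n = 7.
Posterior ∝ λ^3e^(−4λ) · λ^40e^(−7λ) = λ^43e^(−11λ), i.e. Gamma(shape=44, rate=11).
The mode of a Gamma(a, b) with a ≥ 1 (shape–rate) is (a−1)/b = 43/11 ≈ 3.909.

λ̂_MAP = 3.909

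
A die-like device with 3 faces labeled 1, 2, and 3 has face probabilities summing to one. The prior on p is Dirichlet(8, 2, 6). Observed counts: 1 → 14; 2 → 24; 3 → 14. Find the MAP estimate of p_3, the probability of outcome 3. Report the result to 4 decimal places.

The posterior is Dirichlet(αᵢ + nᵢ) = Dirichlet(22, 26, 20).
For a Dirichlet(a₁,…,a_K) with all aᵢ > 1, the mode has j-th component (aⱼ − 1)/(Σaᵢ − K).
Here Σaᵢ = 68 and K = 3, so p_3 = (20 − 1)/(68 − 3) = 19/65 ≈ 0.2923.

MAP estimate: 0.2923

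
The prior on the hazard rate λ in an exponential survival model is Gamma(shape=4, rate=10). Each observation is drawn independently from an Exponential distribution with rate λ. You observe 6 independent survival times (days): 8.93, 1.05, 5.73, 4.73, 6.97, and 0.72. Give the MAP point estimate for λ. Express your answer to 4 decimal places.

λ̂_MAP = 0.2360

The Exponential(rate=λ) likelihood is ∝ λ^n e^(−λΣtᵢ). Here n = 6 and Σtᵢ = 8.93 + 1.05 + 5.73 + 4.73 + 6.97 + 0.72 = 28.13.
Posterior ∝ λ^3e^(−10λ) · λ^6e^(−28.13λ) = λ^9e^(−38.13λ), i.e. Gamma(10, 38.13).
Mode = (a−1)/b = 9/38.13 ≈ 0.2360.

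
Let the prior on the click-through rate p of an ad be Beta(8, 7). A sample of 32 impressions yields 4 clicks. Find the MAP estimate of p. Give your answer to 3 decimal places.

p̂_MAP = 0.244

Prior: Beta(8, 7).
Data: 4 successes in 32 trials. The binomial likelihood contributes p^4(1−p)^28, so the posterior is Beta(8+4, 7+28) = Beta(12, 35).
For Beta(a, b) with a, b > 1 the mode is (a−1)/(a+b−2) = 11/45 ≈ 0.244.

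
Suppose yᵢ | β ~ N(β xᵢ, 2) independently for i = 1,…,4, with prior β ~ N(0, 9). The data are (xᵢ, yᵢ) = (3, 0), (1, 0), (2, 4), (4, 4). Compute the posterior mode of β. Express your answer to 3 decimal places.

β̂_MAP = 0.794

log p(β | y) = −Σ(yᵢ − βxᵢ)²/(2·2) − β²/(2·9) + const.
Setting the derivative to zero: Σxᵢ(yᵢ − βxᵢ)/2 − β/9 = 0, so β = Σxᵢyᵢ / (Σxᵢ² + σ²/τ²).
Σxᵢyᵢ = 3·0 + 1·0 + 2·4 + 4·4 = 24; Σxᵢ² = 30; σ²/τ² = 2/9.
β̂_MAP = 24 / (30 + 2/9) = 24/(272/9) = 27/34 ≈ 0.794.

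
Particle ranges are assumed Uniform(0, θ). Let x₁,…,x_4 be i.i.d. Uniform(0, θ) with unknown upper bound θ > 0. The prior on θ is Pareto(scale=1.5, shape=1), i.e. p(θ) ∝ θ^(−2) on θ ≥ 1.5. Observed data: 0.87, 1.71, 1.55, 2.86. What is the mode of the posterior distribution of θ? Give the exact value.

The Uniform(0, θ) likelihood is θ^(−n) for θ ≥ max(xᵢ), zero otherwise. Here max(xᵢ) = 2.86.
Posterior ∝ θ^(−2) · θ^(−4) = θ^(−6) on θ ≥ max(1.5, 2.86) = 2.86.
This density is strictly decreasing in θ, so the posterior mode lies at the lower boundary of the support.

θ̂_MAP = 2.86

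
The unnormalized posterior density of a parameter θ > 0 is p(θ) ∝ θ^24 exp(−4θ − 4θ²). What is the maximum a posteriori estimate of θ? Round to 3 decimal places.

ℓ'(θ) = 24/θ − 4 − 8θ. Setting this to zero and multiplying by θ: 8θ² + 4θ − 24 = 0.
θ = (−4 + √(4² + 4·8·24)) / (2·8) = (−4 + √784) / 16 = (−4 + 28)/16 = 3/2.
ℓ''(θ) = −24/θ² − 8 < 0, confirming a maximum.

θ̂_MAP = 1.500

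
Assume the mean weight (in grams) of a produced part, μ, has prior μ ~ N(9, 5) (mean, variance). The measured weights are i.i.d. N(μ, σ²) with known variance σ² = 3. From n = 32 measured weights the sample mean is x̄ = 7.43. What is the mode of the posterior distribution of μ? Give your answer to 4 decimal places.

μ̂_MAP = 7.4589

n = 32, x̄ = 7.43.
For a Normal prior and Normal likelihood with known variance, the posterior is Normal; its mode equals its mean, the precision-weighted average.
Prior precision 1/σ₀² = 1/5 = 0.2; data precision n/σ² = 32/3.
μ̂ = (0.2·9 + (32/3)·7.43) / (0.2 + 32/3) = (6079/75)/(163/15) = 6079/815 ≈ 7.4589.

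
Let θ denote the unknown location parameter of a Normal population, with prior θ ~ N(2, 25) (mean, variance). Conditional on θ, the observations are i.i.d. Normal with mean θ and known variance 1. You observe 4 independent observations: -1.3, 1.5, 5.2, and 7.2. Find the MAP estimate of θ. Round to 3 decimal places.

θ̂_MAP = 3.139

n = 4; x̄ = ((-1.3) + 1.5 + 5.2 + 7.2)/4 = 12.6/4 = 3.15.
For a Normal prior and Normal likelihood with known variance, the posterior is Normal; its mode equals its mean, the precision-weighted average.
Prior precision 1/σ₀² = 1/25 = 0.04; data precision n/σ² = 4/1 = 4.
θ̂ = (0.04·2 + 4·3.15) / (0.04 + 4) = 12.68/4.04 = 317/101 ≈ 3.139.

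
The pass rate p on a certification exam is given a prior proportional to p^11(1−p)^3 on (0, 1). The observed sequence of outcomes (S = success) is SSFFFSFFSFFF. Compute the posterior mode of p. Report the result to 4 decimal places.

p̂_MAP = 0.5769

The prior density ∝ p^11(1−p)^3 is the kernel of Beta(12, 4).
Data: 4 successes in 12 trials (from the sequence). The binomial likelihood contributes p^4(1−p)^8, so the posterior is Beta(12+4, 4+8) = Beta(16, 12).
For Beta(a, b) with a, b > 1 the mode is (a−1)/(a+b−2) = 15/26 ≈ 0.5769.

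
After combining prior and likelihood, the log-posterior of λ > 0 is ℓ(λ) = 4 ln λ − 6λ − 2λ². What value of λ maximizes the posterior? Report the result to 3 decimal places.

ℓ'(λ) = 4/λ − 6 − 4λ. Setting this to zero and multiplying by λ: 4λ² + 6λ − 4 = 0.
λ = (−6 + √(6² + 4·4·4)) / (2·4) = (−6 + √100) / 8 = (−6 + 10)/8 = 1/2.
ℓ''(λ) = −4/λ² − 4 < 0, confirming a maximum.

λ̂_MAP = 0.500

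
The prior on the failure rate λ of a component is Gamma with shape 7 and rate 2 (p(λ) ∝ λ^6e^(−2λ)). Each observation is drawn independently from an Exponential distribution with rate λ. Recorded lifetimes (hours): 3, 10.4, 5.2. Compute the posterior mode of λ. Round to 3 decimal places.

λ̂_MAP = 0.437

The Exponential(rate=λ) likelihood is ∝ λ^n e^(−λΣtᵢ). Here n = 3 and Σtᵢ = 3 + 10.4 + 5.2 = 18.6.
Posterior ∝ λ^6e^(−2λ) · λ^3e^(−18.6λ) = λ^9e^(−20.6λ), i.e. Gamma(10, 20.6).
Mode = (a−1)/b = 9/20.6 ≈ 0.437.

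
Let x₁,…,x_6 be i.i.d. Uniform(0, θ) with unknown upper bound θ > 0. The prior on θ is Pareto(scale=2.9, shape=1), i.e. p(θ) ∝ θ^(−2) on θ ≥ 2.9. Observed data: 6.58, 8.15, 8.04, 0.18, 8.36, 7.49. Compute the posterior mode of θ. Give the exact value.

θ̂_MAP = 8.36

The Uniform(0, θ) likelihood is θ^(−n) for θ ≥ max(xᵢ), zero otherwise. Here max(xᵢ) = 8.36.
Posterior ∝ θ^(−2) · θ^(−6) = θ^(−8) on θ ≥ max(2.9, 8.36) = 8.36.
This density is strictly decreasing in θ, so the posterior mode lies at the lower boundary of the support.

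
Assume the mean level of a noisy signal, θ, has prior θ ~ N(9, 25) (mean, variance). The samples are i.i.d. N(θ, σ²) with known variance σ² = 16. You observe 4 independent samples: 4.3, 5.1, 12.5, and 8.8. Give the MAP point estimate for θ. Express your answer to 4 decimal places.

θ̂_MAP = 7.8578

n = 4; x̄ = (4.3 + 5.1 + 12.5 + 8.8)/4 = 30.7/4 = 7.675.
For a Normal prior and Normal likelihood with known variance, the posterior is Normal; its mode equals its mean, the precision-weighted average.
Prior precision 1/σ₀² = 1/25 = 0.04; data precision n/σ² = 4/16 = 0.25.
θ̂ = (0.04·9 + 0.25·7.675) / (0.04 + 0.25) = 2.27875/0.29 = 1823/232 ≈ 7.8578.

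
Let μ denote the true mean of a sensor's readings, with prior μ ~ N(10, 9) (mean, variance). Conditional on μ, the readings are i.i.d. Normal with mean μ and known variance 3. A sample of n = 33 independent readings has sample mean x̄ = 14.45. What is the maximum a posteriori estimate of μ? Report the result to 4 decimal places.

μ̂_MAP = 14.4055

n = 33, x̄ = 14.45.
For a Normal prior and Normal likelihood with known variance, the posterior is Normal; its mode equals its mean, the precision-weighted average.
Prior precision 1/σ₀² = 1/9; data precision n/σ² = 33/3 = 11.
μ̂ = ((1/9)·10 + 11·14.45) / (1/9 + 11) = (28811/180)/(100/9) = 14.4055.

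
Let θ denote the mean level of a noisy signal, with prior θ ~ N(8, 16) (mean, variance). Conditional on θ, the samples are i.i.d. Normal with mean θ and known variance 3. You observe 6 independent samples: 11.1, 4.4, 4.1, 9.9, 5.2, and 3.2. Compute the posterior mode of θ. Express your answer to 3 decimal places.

θ̂_MAP = 6.368

n = 6; x̄ = (11.1 + 4.4 + 4.1 + 9.9 + 5.2 + 3.2)/6 = 37.9/6 = 379/60 ≈ 6.3167.
For a Normal prior and Normal likelihood with known variance, the posterior is Normal; its mode equals its mean, the precision-weighted average.
Prior precision 1/σ₀² = 1/16 = 0.0625; data precision n/σ² = 6/3 = 2.
θ̂ = (0.0625·8 + 2·(379/60)) / (0.0625 + 2) = (197/15)/2.0625 = 3152/495 ≈ 6.368.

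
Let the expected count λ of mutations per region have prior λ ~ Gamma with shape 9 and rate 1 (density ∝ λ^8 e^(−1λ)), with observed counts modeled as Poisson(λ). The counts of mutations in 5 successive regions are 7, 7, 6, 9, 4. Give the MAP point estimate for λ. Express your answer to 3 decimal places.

λ̂_MAP = 6.833

Σxᵢ = 7+7+6+9+4 = 33, with n = 5.
Posterior ∝ λ^8e^(−1λ) · λ^33e^(−5λ) = λ^41e^(−6λ), i.e. Gamma(shape=42, rate=6).
The mode of a Gamma(a, b) with a ≥ 1 (shape–rate) is (a−1)/b = 41/6 ≈ 6.833.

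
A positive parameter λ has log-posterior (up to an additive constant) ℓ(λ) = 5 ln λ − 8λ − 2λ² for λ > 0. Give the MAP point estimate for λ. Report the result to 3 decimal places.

λ̂_MAP = 0.500

ℓ'(λ) = 5/λ − 8 − 4λ. Setting this to zero and multiplying by λ: 4λ² + 8λ − 5 = 0.
λ = (−8 + √(8² + 4·4·5)) / (2·4) = (−8 + √144) / 8 = (−8 + 12)/8 = 1/2.
ℓ''(λ) = −5/λ² − 4 < 0, confirming a maximum.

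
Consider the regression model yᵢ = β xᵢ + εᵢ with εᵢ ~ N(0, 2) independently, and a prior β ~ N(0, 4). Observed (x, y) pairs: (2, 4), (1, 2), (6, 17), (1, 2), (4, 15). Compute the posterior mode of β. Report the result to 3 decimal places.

β̂_MAP = 2.974

log p(β | y) = −Σ(yᵢ − βxᵢ)²/(2·2) − β²/(2·4) + const.
Setting the derivative to zero: Σxᵢ(yᵢ − βxᵢ)/2 − β/4 = 0, so β = Σxᵢyᵢ / (Σxᵢ² + σ²/τ²).
Σxᵢyᵢ = 2·4 + 1·2 + 6·17 + 1·2 + 4·15 = 174; Σxᵢ² = 58; σ²/τ² = 0.5.
β̂_MAP = 174 / (58 + 0.5) = 174/58.5 ≈ 2.974.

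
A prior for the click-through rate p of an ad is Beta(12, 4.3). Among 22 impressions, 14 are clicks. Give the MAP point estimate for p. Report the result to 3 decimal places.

p̂_MAP = 0.689

Prior: Beta(12, 4.3).
Data: 14 successes in 22 trials. The binomial likelihood contributes p^14(1−p)^8, so the posterior is Beta(12+14, 4.3+8) = Beta(26, 12.3).
For Beta(a, b) with a, b > 1 the mode is (a−1)/(a+b−2) = 25/36.3 ≈ 0.689.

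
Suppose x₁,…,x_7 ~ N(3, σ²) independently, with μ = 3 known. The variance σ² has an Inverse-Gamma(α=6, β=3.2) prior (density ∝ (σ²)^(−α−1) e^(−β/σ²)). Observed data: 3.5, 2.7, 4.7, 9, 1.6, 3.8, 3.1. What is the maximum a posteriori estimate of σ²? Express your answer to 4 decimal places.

Sum of squared deviations about the known mean: SS = (3.5−3)² + (2.7−3)² + (4.7−3)² + (9−3)² + (1.6−3)² + (3.8−3)² + (3.1−3)² = 41.84.
The Normal likelihood contributes (σ²)^(−n/2) exp(−SS/(2σ²)), so the posterior is Inverse-Gamma(α + n/2, β + SS/2) = Inverse-Gamma(9.5, 24.12).
The mode of Inverse-Gamma(a, b) is b/(a+1) = 24.12/10.5 ≈ 2.2971.

σ̂²_MAP = 2.2971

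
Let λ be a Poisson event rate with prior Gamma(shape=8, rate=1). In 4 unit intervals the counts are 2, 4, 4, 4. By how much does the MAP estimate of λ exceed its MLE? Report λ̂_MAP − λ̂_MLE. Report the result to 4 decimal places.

MAP − MLE = 0.7000

Σxᵢ = 14. Posterior is Gamma(22, 5); MAP = (22−1)/5 = 21/5 ≈ 4.20000.
MLE = x̄ = 14/4 ≈ 3.50000.
Difference = 21/5 − 14/4 = 7/10 ≈ 0.7000.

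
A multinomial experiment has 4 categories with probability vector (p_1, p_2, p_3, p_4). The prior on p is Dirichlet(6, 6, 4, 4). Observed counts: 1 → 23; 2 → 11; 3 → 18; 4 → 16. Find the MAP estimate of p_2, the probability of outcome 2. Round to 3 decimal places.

The posterior is Dirichlet(αᵢ + nᵢ) = Dirichlet(29, 17, 22, 20).
For a Dirichlet(a₁,…,a_K) with all aᵢ > 1, the mode has j-th component (aⱼ − 1)/(Σaᵢ − K).
Here Σaᵢ = 88 and K = 4, so p_2 = (17 − 1)/(88 − 4) = 16/84 ≈ 0.190.

MAP estimate: 0.190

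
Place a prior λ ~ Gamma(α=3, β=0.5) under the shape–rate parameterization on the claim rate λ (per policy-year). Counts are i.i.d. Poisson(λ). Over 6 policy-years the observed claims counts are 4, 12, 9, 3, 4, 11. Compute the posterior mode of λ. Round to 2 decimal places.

Σxᵢ = 4+12+9+3+4+11 = 43, with n = 6.
Posterior ∝ λ^2e^(−0.5λ) · λ^43e^(−6λ) = λ^45e^(−6.5λ), i.e. Gamma(shape=46, rate=6.5).
The mode of a Gamma(a, b) with a ≥ 1 (shape–rate) is (a−1)/b = 45/6.5 ≈ 6.92.

λ̂_MAP = 6.92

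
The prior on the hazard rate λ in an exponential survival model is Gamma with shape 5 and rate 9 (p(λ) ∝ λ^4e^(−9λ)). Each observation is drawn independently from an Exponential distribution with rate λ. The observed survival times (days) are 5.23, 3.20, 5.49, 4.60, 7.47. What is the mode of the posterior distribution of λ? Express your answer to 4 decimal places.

The Exponential(rate=λ) likelihood is ∝ λ^n e^(−λΣtᵢ). Here n = 5 and Σtᵢ = 5.23 + 3.20 + 5.49 + 4.60 + 7.47 = 25.99.
Posterior ∝ λ^4e^(−9λ) · λ^5e^(−25.99λ) = λ^9e^(−34.99λ), i.e. Gamma(10, 34.99).
Mode = (a−1)/b = 9/34.99 ≈ 0.2572.

λ̂_MAP = 0.2572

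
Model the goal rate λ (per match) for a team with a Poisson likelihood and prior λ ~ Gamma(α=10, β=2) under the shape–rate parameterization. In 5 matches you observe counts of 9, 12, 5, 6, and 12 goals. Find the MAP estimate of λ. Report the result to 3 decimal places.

λ̂_MAP = 7.571

Σxᵢ = 9+12+5+6+12 = 44, with n = 5.
Posterior ∝ λ^9e^(−2λ) · λ^44e^(−5λ) = λ^53e^(−7λ), i.e. Gamma(shape=54, rate=7).
The mode of a Gamma(a, b) with a ≥ 1 (shape–rate) is (a−1)/b = 53/7 ≈ 7.571.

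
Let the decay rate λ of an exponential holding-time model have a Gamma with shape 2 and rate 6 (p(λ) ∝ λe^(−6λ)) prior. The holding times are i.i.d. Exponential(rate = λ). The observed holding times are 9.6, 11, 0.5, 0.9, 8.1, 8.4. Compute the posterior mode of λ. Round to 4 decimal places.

The Exponential(rate=λ) likelihood is ∝ λ^n e^(−λΣtᵢ). Here n = 6 and Σtᵢ = 9.6 + 11 + 0.5 + 0.9 + 8.1 + 8.4 = 38.5.
Posterior ∝ λe^(−6λ) · λ^6e^(−38.5λ) = λ^7e^(−44.5λ), i.e. Gamma(8, 44.5).
Mode = (a−1)/b = 7/44.5 ≈ 0.1573.

λ̂_MAP = 0.1573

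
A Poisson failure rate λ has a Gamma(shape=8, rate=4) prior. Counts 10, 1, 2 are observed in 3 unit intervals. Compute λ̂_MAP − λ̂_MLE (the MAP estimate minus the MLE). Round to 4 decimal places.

Σxᵢ = 13. Posterior is Gamma(21, 7); MAP = (21−1)/7 = 20/7 ≈ 2.85714.
MLE = x̄ = 13/3 ≈ 4.33333.
Difference = 20/7 − 13/3 = -31/21 ≈ -1.4762.

MAP − MLE = -1.4762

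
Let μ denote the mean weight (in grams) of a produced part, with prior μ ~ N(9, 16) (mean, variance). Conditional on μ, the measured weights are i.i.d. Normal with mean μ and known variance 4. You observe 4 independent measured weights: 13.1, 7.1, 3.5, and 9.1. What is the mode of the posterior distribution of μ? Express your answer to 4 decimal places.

n = 4; x̄ = (13.1 + 7.1 + 3.5 + 9.1)/4 = 32.8/4 = 8.2.
For a Normal prior and Normal likelihood with known variance, the posterior is Normal; its mode equals its mean, the precision-weighted average.
Prior precision 1/σ₀² = 1/16 = 0.0625; data precision n/σ² = 4/4 = 1.
μ̂ = (0.0625·9 + 1·8.2) / (0.0625 + 1) = 8.7625/1.0625 = 701/85 ≈ 8.2471.

μ̂_MAP = 8.2471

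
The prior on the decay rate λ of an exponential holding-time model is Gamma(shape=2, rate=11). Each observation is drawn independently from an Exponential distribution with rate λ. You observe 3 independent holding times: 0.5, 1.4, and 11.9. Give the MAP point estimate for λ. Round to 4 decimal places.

λ̂_MAP = 0.1613

The Exponential(rate=λ) likelihood is ∝ λ^n e^(−λΣtᵢ). Here n = 3 and Σtᵢ = 0.5 + 1.4 + 11.9 = 13.8.
Posterior ∝ λe^(−11λ) · λ^3e^(−13.8λ) = λ^4e^(−24.8λ), i.e. Gamma(5, 24.8).
Mode = (a−1)/b = 4/24.8 ≈ 0.1613.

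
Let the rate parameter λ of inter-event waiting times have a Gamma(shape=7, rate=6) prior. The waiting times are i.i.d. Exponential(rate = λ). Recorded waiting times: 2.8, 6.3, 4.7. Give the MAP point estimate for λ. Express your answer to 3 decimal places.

The Exponential(rate=λ) likelihood is ∝ λ^n e^(−λΣtᵢ). Here n = 3 and Σtᵢ = 2.8 + 6.3 + 4.7 = 13.8.
Posterior ∝ λ^6e^(−6λ) · λ^3e^(−13.8λ) = λ^9e^(−19.8λ), i.e. Gamma(10, 19.8).
Mode = (a−1)/b = 9/19.8 ≈ 0.455.

λ̂_MAP = 0.455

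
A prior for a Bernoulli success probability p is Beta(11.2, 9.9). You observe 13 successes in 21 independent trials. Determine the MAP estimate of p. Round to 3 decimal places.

p̂_MAP = 0.579

Prior: Beta(11.2, 9.9).
Data: 13 successes in 21 trials. The binomial likelihood contributes p^13(1−p)^8, so the posterior is Beta(11.2+13, 9.9+8) = Beta(24.2, 17.9).
For Beta(a, b) with a, b > 1 the mode is (a−1)/(a+b−2) = 23.2/40.1 ≈ 0.579.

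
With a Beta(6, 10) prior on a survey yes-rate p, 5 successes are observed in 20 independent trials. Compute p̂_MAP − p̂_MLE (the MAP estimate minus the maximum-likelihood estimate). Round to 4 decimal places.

Posterior is Beta(11, 25); MAP = (11−1)/(36−2) = 10/34 ≈ 0.29412.
MLE ignores the prior: p̂_MLE = k/n = 5/20 ≈ 0.25000.
Difference = 10/34 − 5/20 = 3/68 ≈ 0.0441.

MAP − MLE = 0.0441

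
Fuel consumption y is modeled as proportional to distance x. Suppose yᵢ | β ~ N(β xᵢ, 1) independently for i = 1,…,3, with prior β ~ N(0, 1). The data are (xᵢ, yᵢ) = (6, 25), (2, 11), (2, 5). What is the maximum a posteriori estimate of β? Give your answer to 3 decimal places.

log p(β | y) = −Σ(yᵢ − βxᵢ)²/(2·1) − β²/(2·1) + const.
Setting the derivative to zero: Σxᵢ(yᵢ − βxᵢ)/1 − β/1 = 0, so β = Σxᵢyᵢ / (Σxᵢ² + σ²/τ²).
Σxᵢyᵢ = 6·25 + 2·11 + 2·5 = 182; Σxᵢ² = 44; σ²/τ² = 1.
β̂_MAP = 182 / (44 + 1) = 182/45 ≈ 4.044.

β̂_MAP = 4.044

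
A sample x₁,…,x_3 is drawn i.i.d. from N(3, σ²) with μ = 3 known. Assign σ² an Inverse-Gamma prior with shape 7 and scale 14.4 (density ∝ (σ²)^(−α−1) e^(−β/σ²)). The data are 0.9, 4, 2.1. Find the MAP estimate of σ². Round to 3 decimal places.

σ̂²_MAP = 1.843

Sum of squared deviations about the known mean: SS = (0.9−3)² + (4−3)² + (2.1−3)² = 6.22.
The Normal likelihood contributes (σ²)^(−n/2) exp(−SS/(2σ²)), so the posterior is Inverse-Gamma(α + n/2, β + SS/2) = Inverse-Gamma(8.5, 17.51).
The mode of Inverse-Gamma(a, b) is b/(a+1) = 17.51/9.5 ≈ 1.843.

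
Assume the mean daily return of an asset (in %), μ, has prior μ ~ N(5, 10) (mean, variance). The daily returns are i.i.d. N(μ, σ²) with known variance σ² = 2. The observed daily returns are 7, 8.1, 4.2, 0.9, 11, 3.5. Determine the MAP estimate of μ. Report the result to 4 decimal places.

n = 6; x̄ = (7 + 8.1 + 4.2 + 0.9 + 11 + 3.5)/6 = 34.7/6 = 347/60 ≈ 5.7833.
For a Normal prior and Normal likelihood with known variance, the posterior is Normal; its mode equals its mean, the precision-weighted average.
Prior precision 1/σ₀² = 1/10 = 0.1; data precision n/σ² = 6/2 = 3.
μ̂ = (0.1·5 + 3·(347/60)) / (0.1 + 3) = 17.85/3.1 = 357/62 ≈ 5.7581.

μ̂_MAP = 5.7581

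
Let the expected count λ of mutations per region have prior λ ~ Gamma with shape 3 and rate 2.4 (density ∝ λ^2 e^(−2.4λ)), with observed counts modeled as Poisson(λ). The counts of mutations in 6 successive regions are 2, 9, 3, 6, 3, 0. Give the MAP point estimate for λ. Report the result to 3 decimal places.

Σxᵢ = 2+9+3+6+3+0 = 23, with n = 6.
Posterior ∝ λ^2e^(−2.4λ) · λ^23e^(−6λ) = λ^25e^(−8.4λ), i.e. Gamma(shape=26, rate=8.4).
The mode of a Gamma(a, b) with a ≥ 1 (shape–rate) is (a−1)/b = 25/8.4 ≈ 2.976.

λ̂_MAP = 2.976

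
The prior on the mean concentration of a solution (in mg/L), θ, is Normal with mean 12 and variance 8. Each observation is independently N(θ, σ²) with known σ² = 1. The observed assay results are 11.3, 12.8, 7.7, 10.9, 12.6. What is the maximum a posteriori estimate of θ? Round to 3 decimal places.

n = 5; x̄ = (11.3 + 12.8 + 7.7 + 10.9 + 12.6)/5 = 55.3/5 = 11.06.
For a Normal prior and Normal likelihood with known variance, the posterior is Normal; its mode equals its mean, the precision-weighted average.
Prior precision 1/σ₀² = 1/8 = 0.125; data precision n/σ² = 5/1 = 5.
θ̂ = (0.125·12 + 5·11.06) / (0.125 + 5) = 56.8/5.125 = 2272/205 ≈ 11.083.

θ̂_MAP = 11.083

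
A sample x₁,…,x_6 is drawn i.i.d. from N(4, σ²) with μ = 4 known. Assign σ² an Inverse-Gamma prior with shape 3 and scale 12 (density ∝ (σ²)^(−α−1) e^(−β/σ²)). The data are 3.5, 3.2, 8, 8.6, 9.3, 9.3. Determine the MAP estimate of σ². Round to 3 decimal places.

Sum of squared deviations about the known mean: SS = (3.5−4)² + (3.2−4)² + (8−4)² + (8.6−4)² + (9.3−4)² + (9.3−4)² = 94.23.
The Normal likelihood contributes (σ²)^(−n/2) exp(−SS/(2σ²)), so the posterior is Inverse-Gamma(α + n/2, β + SS/2) = Inverse-Gamma(6, 59.115).
The mode of Inverse-Gamma(a, b) is b/(a+1) = 59.115/7 ≈ 8.445.

σ̂²_MAP = 8.445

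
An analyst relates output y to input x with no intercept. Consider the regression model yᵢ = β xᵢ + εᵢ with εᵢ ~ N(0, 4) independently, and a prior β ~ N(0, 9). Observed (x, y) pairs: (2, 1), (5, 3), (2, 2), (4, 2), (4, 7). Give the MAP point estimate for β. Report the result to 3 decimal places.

log p(β | y) = −Σ(yᵢ − βxᵢ)²/(2·4) − β²/(2·9) + const.
Setting the derivative to zero: Σxᵢ(yᵢ − βxᵢ)/4 − β/9 = 0, so β = Σxᵢyᵢ / (Σxᵢ² + σ²/τ²).
Σxᵢyᵢ = 2·1 + 5·3 + 2·2 + 4·2 + 4·7 = 57; Σxᵢ² = 65; σ²/τ² = 4/9.
β̂_MAP = 57 / (65 + 4/9) = 57/(589/9) = 27/31 ≈ 0.871.

β̂_MAP = 0.871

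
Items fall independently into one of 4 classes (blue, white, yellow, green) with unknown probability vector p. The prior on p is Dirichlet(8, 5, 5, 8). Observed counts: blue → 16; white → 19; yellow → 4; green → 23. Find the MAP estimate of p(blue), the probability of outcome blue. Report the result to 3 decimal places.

MAP estimate of p(blue) = 0.274

The posterior is Dirichlet(αᵢ + nᵢ) = Dirichlet(24, 24, 9, 31).
For a Dirichlet(a₁,…,a_K) with all aᵢ > 1, the mode has j-th component (aⱼ − 1)/(Σaᵢ − K).
Here Σaᵢ = 88 and K = 4, so p(blue) = (24 − 1)/(88 − 4) = 23/84 ≈ 0.274.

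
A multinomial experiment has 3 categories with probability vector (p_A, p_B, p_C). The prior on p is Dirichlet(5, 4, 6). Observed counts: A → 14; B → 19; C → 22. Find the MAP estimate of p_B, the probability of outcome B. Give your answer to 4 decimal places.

The posterior is Dirichlet(αᵢ + nᵢ) = Dirichlet(19, 23, 28).
For a Dirichlet(a₁,…,a_K) with all aᵢ > 1, the mode has j-th component (aⱼ − 1)/(Σaᵢ − K).
Here Σaᵢ = 70 and K = 3, so p_B = (23 − 1)/(70 − 3) = 22/67 ≈ 0.3284.

MAP estimate of p_B = 0.3284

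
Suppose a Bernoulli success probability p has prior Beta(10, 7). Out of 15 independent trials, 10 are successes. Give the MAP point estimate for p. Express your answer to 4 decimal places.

Prior: Beta(10, 7).
Data: 10 successes in 15 trials. The binomial likelihood contributes p^10(1−p)^5, so the posterior is Beta(10+10, 7+5) = Beta(20, 12).
For Beta(a, b) with a, b > 1 the mode is (a−1)/(a+b−2) = 19/30 ≈ 0.6333.

p̂_MAP = 0.6333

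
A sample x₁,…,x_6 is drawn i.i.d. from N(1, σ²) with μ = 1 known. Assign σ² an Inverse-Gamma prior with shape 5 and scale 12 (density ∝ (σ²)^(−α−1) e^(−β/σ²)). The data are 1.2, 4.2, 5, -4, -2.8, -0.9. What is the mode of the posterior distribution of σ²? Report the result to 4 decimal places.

σ̂²_MAP = 5.1850

Sum of squared deviations about the known mean: SS = (1.2−1)² + (4.2−1)² + (5−1)² + (-4−1)² + (-2.8−1)² + (-0.9−1)² = 69.33.
The Normal likelihood contributes (σ²)^(−n/2) exp(−SS/(2σ²)), so the posterior is Inverse-Gamma(α + n/2, β + SS/2) = Inverse-Gamma(8, 46.665).
The mode of Inverse-Gamma(a, b) is b/(a+1) = 46.665/9 ≈ 5.1850.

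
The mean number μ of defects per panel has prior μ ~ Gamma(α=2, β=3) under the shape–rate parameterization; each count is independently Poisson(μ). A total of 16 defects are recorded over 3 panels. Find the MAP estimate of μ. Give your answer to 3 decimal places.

Σxᵢ = 16, n = 3.
Posterior ∝ μe^(−3μ) · μ^16e^(−3μ) = μ^17e^(−6μ), i.e. Gamma(shape=18, rate=6).
The mode of a Gamma(a, b) with a ≥ 1 (shape–rate) is (a−1)/b = 17/6 ≈ 2.833.

μ̂_MAP = 2.833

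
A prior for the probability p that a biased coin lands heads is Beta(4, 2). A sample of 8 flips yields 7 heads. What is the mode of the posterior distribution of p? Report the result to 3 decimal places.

p̂_MAP = 0.833

Prior: Beta(4, 2).
Data: 7 successes in 8 trials. The binomial likelihood contributes p^7(1−p)^1, so the posterior is Beta(4+7, 2+1) = Beta(11, 3).
For Beta(a, b) with a, b > 1 the mode is (a−1)/(a+b−2) = 10/12 ≈ 0.833.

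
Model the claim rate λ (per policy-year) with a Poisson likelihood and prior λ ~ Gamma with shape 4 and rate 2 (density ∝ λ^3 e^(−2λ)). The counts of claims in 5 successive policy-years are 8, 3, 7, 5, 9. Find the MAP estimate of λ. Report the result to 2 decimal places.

λ̂_MAP = 5.00

Σxᵢ = 8+3+7+5+9 = 32, with n = 5.
Posterior ∝ λ^3e^(−2λ) · λ^32e^(−5λ) = λ^35e^(−7λ), i.e. Gamma(shape=36, rate=7).
The mode of a Gamma(a, b) with a ≥ 1 (shape–rate) is (a−1)/b = 35/7 ≈ 5.00.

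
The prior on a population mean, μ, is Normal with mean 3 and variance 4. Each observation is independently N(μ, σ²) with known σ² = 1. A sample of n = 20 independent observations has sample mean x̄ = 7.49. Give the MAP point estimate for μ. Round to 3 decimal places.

μ̂_MAP = 7.435

n = 20, x̄ = 7.49.
For a Normal prior and Normal likelihood with known variance, the posterior is Normal; its mode equals its mean, the precision-weighted average.
Prior precision 1/σ₀² = 1/4 = 0.25; data precision n/σ² = 20/1 = 20.
μ̂ = (0.25·3 + 20·7.49) / (0.25 + 20) = 150.55/20.25 = 3011/405 ≈ 7.435.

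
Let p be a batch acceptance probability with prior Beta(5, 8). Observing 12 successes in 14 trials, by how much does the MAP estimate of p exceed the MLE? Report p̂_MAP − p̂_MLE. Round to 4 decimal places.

Posterior is Beta(17, 10); MAP = (17−1)/(27−2) = 16/25 ≈ 0.64000.
MLE ignores the prior: p̂_MLE = k/n = 12/14 ≈ 0.85714.
Difference = 16/25 − 12/14 = -38/175 ≈ -0.2171.

MAP − MLE = -0.2171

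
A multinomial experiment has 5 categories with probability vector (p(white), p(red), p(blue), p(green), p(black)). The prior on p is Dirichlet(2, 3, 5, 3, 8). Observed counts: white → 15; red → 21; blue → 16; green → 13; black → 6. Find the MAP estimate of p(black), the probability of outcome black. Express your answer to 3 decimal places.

The posterior is Dirichlet(αᵢ + nᵢ) = Dirichlet(17, 24, 21, 16, 14).
For a Dirichlet(a₁,…,a_K) with all aᵢ > 1, the mode has j-th component (aⱼ − 1)/(Σaᵢ − K).
Here Σaᵢ = 92 and K = 5, so p(black) = (14 − 1)/(92 − 5) = 13/87 ≈ 0.149.

MAP estimate of p(black) = 0.149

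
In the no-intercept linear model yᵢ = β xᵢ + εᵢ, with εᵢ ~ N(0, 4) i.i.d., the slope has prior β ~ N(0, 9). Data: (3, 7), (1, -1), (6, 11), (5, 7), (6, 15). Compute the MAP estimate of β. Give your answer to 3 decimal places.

β̂_MAP = 1.964

log p(β | y) = −Σ(yᵢ − βxᵢ)²/(2·4) − β²/(2·9) + const.
Setting the derivative to zero: Σxᵢ(yᵢ − βxᵢ)/4 − β/9 = 0, so β = Σxᵢyᵢ / (Σxᵢ² + σ²/τ²).
Σxᵢyᵢ = 3·7 + 1·(-1) + 6·11 + 5·7 + 6·15 = 211; Σxᵢ² = 107; σ²/τ² = 4/9.
β̂_MAP = 211 / (107 + 4/9) = 211/(967/9) = 1899/967 ≈ 1.964.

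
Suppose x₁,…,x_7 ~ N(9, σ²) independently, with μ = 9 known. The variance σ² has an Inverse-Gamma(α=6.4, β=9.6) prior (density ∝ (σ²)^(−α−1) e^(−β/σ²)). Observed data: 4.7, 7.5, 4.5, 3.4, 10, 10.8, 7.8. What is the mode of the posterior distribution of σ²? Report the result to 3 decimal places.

Sum of squared deviations about the known mean: SS = (4.7−9)² + (7.5−9)² + (4.5−9)² + (3.4−9)² + (10−9)² + (10.8−9)² + (7.8−9)² = 78.03.
The Normal likelihood contributes (σ²)^(−n/2) exp(−SS/(2σ²)), so the posterior is Inverse-Gamma(α + n/2, β + SS/2) = Inverse-Gamma(9.9, 48.615).
The mode of Inverse-Gamma(a, b) is b/(a+1) = 48.615/10.9 ≈ 4.460.

σ̂²_MAP = 4.460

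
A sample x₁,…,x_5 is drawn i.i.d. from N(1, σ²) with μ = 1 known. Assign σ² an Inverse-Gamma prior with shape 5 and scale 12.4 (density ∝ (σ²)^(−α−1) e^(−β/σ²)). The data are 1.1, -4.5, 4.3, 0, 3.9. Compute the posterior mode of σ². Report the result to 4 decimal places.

σ̂²_MAP = 4.4329

Sum of squared deviations about the known mean: SS = (1.1−1)² + (-4.5−1)² + (4.3−1)² + (0−1)² + (3.9−1)² = 50.56.
The Normal likelihood contributes (σ²)^(−n/2) exp(−SS/(2σ²)), so the posterior is Inverse-Gamma(α + n/2, β + SS/2) = Inverse-Gamma(7.5, 37.68).
The mode of Inverse-Gamma(a, b) is b/(a+1) = 37.68/8.5 ≈ 4.4329.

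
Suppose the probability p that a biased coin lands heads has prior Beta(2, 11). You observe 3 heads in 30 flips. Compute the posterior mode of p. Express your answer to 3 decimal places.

p̂_MAP = 0.098

Prior: Beta(2, 11).
Data: 3 successes in 30 trials. The binomial likelihood contributes p^3(1−p)^27, so the posterior is Beta(2+3, 11+27) = Beta(5, 38).
For Beta(a, b) with a, b > 1 the mode is (a−1)/(a+b−2) = 4/41 ≈ 0.098.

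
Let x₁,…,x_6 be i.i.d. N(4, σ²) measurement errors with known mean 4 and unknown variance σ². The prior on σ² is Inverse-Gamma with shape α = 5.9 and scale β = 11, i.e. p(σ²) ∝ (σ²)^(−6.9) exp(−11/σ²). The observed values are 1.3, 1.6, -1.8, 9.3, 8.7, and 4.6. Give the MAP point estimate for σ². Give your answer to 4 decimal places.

σ̂²_MAP = 6.0217

Sum of squared deviations about the known mean: SS = (1.3−4)² + (1.6−4)² + (-1.8−4)² + (9.3−4)² + (8.7−4)² + (4.6−4)² = 97.23.
The Normal likelihood contributes (σ²)^(−n/2) exp(−SS/(2σ²)), so the posterior is Inverse-Gamma(α + n/2, β + SS/2) = Inverse-Gamma(8.9, 59.615).
The mode of Inverse-Gamma(a, b) is b/(a+1) = 59.615/9.9 ≈ 6.0217.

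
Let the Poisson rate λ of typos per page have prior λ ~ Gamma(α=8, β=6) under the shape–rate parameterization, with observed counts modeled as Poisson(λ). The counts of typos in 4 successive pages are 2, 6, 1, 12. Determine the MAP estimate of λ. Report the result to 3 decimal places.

λ̂_MAP = 2.800

Σxᵢ = 2+6+1+12 = 21, with n = 4.
Posterior ∝ λ^7e^(−6λ) · λ^21e^(−4λ) = λ^28e^(−10λ), i.e. Gamma(shape=29, rate=10).
The mode of a Gamma(a, b) with a ≥ 1 (shape–rate) is (a−1)/b = 28/10 ≈ 2.800.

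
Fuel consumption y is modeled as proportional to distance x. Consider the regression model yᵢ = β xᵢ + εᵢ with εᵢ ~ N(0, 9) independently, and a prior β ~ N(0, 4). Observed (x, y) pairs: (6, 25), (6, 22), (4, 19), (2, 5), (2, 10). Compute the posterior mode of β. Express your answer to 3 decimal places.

log p(β | y) = −Σ(yᵢ − βxᵢ)²/(2·9) − β²/(2·4) + const.
Setting the derivative to zero: Σxᵢ(yᵢ − βxᵢ)/9 − β/4 = 0, so β = Σxᵢyᵢ / (Σxᵢ² + σ²/τ²).
Σxᵢyᵢ = 6·25 + 6·22 + 4·19 + 2·5 + 2·10 = 388; Σxᵢ² = 96; σ²/τ² = 2.25.
β̂_MAP = 388 / (96 + 2.25) = 388/98.25 ≈ 3.949.

β̂_MAP = 3.949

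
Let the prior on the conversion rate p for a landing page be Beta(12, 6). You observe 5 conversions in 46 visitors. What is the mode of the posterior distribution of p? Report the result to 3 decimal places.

p̂_MAP = 0.258

Prior: Beta(12, 6).
Data: 5 successes in 46 trials. The binomial likelihood contributes p^5(1−p)^41, so the posterior is Beta(12+5, 6+41) = Beta(17, 47).
For Beta(a, b) with a, b > 1 the mode is (a−1)/(a+b−2) = 16/62 ≈ 0.258.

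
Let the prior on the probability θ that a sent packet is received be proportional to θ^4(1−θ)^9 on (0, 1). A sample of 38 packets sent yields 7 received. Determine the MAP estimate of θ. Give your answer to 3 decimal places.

The prior density ∝ θ^4(1−θ)^9 is the kernel of Beta(5, 10).
Data: 7 successes in 38 trials. The binomial likelihood contributes θ^7(1−θ)^31, so the posterior is Beta(5+7, 10+31) = Beta(12, 41).
For Beta(a, b) with a, b > 1 the mode is (a−1)/(a+b−2) = 11/51 ≈ 0.216.

θ̂_MAP = 0.216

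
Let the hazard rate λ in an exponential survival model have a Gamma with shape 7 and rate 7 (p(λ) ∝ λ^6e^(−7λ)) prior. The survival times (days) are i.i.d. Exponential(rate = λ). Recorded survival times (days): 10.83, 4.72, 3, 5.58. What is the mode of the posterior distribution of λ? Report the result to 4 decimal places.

The Exponential(rate=λ) likelihood is ∝ λ^n e^(−λΣtᵢ). Here n = 4 and Σtᵢ = 10.83 + 4.72 + 3 + 5.58 = 24.13.
Posterior ∝ λ^6e^(−7λ) · λ^4e^(−24.13λ) = λ^10e^(−31.13λ), i.e. Gamma(11, 31.13).
Mode = (a−1)/b = 10/31.13 ≈ 0.3212.

λ̂_MAP = 0.3212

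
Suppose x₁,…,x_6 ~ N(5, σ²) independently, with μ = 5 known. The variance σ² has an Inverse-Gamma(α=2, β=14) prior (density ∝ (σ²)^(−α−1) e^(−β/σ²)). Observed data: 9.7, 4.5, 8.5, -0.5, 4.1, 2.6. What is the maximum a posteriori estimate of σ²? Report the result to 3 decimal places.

σ̂²_MAP = 8.284

Sum of squared deviations about the known mean: SS = (9.7−5)² + (4.5−5)² + (8.5−5)² + (-0.5−5)² + (4.1−5)² + (2.6−5)² = 71.41.
The Normal likelihood contributes (σ²)^(−n/2) exp(−SS/(2σ²)), so the posterior is Inverse-Gamma(α + n/2, β + SS/2) = Inverse-Gamma(5, 49.705).
The mode of Inverse-Gamma(a, b) is b/(a+1) = 49.705/6 ≈ 8.284.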